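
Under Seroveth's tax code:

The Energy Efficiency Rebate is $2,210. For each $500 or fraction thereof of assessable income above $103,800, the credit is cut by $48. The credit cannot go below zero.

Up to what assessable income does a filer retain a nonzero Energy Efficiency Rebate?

$126,800

After 46 increments the reduction is 46 × $48 = $2,208, leaving $2; one more increment wipes it out. Increment 46 ends at excess 46 × $500 = $23,000, so the highest qualifying income is $103,800 + $23,000 = $126,800.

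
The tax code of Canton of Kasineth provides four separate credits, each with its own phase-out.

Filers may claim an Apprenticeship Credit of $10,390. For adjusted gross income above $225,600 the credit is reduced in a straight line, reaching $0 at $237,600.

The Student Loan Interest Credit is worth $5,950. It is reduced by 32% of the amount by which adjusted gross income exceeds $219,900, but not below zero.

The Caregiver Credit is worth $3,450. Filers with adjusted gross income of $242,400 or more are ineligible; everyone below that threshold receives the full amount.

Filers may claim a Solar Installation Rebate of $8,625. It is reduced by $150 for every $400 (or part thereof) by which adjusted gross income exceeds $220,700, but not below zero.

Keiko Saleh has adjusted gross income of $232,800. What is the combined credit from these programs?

$13,403

Apprenticeship Credit: $232,800 is $7,200 into a $12,000 phase-out range, leaving 4,800/12,000 of the credit: $10,390 × 4,800/12,000 = $4,156.
Student Loan Interest Credit: 32% of the $12,900 excess over $219,900 is $4,128; credit = $5,950 − $4,128 = $1,822.
Caregiver Credit: $232,800 is below the $242,400 cutoff, so the full $3,450 applies.
Solar Installation Rebate: income exceeds $220,700 by $12,100, which is 31 full-or-partial $400 increments; reduction = 31 × $150 = $4,650, leaving $3,975.
Total: $4,156 + $1,822 + $3,450 + $3,975 = $13,403.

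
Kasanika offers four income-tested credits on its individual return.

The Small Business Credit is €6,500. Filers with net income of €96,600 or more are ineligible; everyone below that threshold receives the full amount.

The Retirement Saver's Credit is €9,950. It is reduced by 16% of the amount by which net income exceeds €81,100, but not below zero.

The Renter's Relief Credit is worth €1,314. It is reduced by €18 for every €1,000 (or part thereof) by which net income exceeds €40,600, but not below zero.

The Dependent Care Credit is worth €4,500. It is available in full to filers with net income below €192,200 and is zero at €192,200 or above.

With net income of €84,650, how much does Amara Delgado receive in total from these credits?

Small Business Credit: €84,650 is below the €96,600 cutoff, so the full €6,500 applies.
Retirement Saver's Credit: 16% of the €3,550 excess over €81,100 is €568; credit = €9,950 − €568 = €9,382.
Renter's Relief Credit: income exceeds €40,600 by €44,050, which is 45 full-or-partial €1,000 increments; reduction = 45 × €18 = €810, leaving €504.
Dependent Care Credit: €84,650 is below the €192,200 cutoff, so the full €4,500 applies.
Total: €6,500 + €9,382 + €504 + €4,500 = €20,886.

€20,886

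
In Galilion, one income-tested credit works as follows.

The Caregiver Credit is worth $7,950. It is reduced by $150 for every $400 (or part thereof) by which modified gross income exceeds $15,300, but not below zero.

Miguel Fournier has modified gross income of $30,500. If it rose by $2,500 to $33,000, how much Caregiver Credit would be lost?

$1,050

At $30,500 — income exceeds $15,300 by $15,200, which is 38 full-or-partial $400 increments; reduction = 38 × $150 = $5,700, leaving $2,250.
At $33,000 — income exceeds $15,300 by $17,700, which is 45 full-or-partial $400 increments; reduction = 45 × $150 = $6,750, leaving $1,200.
Lost: $2,250 − $1,200 = $1,050.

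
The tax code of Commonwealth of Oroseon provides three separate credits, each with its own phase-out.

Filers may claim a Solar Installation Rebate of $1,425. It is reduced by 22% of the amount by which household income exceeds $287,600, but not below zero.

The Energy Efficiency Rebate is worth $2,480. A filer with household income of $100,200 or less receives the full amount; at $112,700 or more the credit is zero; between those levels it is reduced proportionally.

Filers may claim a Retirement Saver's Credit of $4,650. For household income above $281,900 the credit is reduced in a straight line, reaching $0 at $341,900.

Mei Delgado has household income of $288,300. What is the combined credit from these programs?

Solar Installation Rebate: 22% of the $700 excess over $287,600 is $154; credit = $1,425 − $154 = $1,271.
Energy Efficiency Rebate: $288,300 is at or above $112,700, so the credit is $0.
Retirement Saver's Credit: $288,300 is $6,400 into a $60,000 phase-out range, leaving 53,600/60,000 of the credit: $4,650 × 53,600/60,000 = $4,154.
Total: $1,271 + $0 + $4,154 = $5,425.

$5,425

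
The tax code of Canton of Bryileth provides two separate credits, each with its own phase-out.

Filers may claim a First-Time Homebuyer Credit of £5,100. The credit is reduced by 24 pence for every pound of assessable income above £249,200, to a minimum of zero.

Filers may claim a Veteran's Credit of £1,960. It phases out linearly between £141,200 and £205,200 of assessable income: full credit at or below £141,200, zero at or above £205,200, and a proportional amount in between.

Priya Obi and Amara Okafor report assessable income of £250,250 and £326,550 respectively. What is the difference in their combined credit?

£4,848

Priya (£250,250): First-Time Homebuyer Credit: 24% of the £1,050 excess over £249,200 is £252; credit = £5,100 − £252 = £4,848. Veteran's Credit: £250,250 is at or above £205,200, so the credit is £0. total £4,848 + £0 = £4,848
Amara (£326,550): First-Time Homebuyer Credit: 24% of the £77,350 excess over £249,200 is £18,564 ≥ base, so the credit is £0. Veteran's Credit: £326,550 is at or above £205,200, so the credit is £0. total £0 + £0 = £0
Difference: |£4,848 − £0| = £4,848.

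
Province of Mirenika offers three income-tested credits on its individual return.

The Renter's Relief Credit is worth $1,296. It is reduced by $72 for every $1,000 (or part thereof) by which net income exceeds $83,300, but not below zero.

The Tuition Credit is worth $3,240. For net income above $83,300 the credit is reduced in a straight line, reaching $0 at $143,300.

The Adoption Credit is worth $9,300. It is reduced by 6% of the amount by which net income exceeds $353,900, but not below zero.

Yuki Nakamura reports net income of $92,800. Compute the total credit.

$12,603

Renter's Relief Credit: income exceeds $83,300 by $9,500, which is 10 full-or-partial $1,000 increments; reduction = 10 × $72 = $720, leaving $576.
Tuition Credit: $92,800 is $9,500 into a $60,000 phase-out range, leaving 50,500/60,000 of the credit: $3,240 × 50,500/60,000 = $2,727.
Adoption Credit: $92,800 is at or below the $353,900 threshold, so the full $9,300 applies.
Total: $576 + $2,727 + $9,300 = $12,603.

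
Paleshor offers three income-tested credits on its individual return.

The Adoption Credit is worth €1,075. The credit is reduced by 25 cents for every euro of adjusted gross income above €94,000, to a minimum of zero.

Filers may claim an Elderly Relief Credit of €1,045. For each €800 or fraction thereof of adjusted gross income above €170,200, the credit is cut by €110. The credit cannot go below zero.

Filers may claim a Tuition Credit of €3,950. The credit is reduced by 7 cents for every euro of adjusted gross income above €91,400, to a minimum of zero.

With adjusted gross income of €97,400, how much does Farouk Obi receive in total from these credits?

€4,800

Adoption Credit: 25% of the €3,400 excess over €94,000 is €850; credit = €1,075 − €850 = €225.
Elderly Relief Credit: €97,400 is at or below the €170,200 threshold, so the full €1,045 applies.
Tuition Credit: 7% of the €6,000 excess over €91,400 is €420; credit = €3,950 − €420 = €3,530.
Total: €225 + €1,045 + €3,530 = €4,800.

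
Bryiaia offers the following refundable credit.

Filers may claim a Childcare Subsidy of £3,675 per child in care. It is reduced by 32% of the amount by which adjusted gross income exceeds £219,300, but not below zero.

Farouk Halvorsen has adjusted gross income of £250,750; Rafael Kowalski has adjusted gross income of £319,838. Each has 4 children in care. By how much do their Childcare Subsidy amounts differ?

Farouk (£250,750): Childcare Subsidy: base = 4 × £3,675 = £14,700. 32% of the £31,450 excess over £219,300 is £10,064; credit = £14,700 − £10,064 = £4,636.
Rafael (£319,838): Childcare Subsidy: base = 4 × £3,675 = £14,700. 32% of the £100,538 excess over £219,300 is £32,172.16 ≥ base, so the credit is £0.
Difference: |£4,636 − £0| = £4,636.

£4,636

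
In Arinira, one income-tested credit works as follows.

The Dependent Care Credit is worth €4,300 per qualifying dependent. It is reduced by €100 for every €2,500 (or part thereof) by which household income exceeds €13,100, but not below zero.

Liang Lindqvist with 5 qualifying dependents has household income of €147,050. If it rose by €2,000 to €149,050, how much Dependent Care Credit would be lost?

€100

At €147,050 — base = 5 × €4,300 = €21,500. income exceeds €13,100 by €133,950, which is 54 full-or-partial €2,500 increments; reduction = 54 × €100 = €5,400, leaving €16,100.
At €149,050 — base = 5 × €4,300 = €21,500. income exceeds €13,100 by €135,950, which is 55 full-or-partial €2,500 increments; reduction = 55 × €100 = €5,500, leaving €16,000.
Lost: €16,100 − €16,000 = €100.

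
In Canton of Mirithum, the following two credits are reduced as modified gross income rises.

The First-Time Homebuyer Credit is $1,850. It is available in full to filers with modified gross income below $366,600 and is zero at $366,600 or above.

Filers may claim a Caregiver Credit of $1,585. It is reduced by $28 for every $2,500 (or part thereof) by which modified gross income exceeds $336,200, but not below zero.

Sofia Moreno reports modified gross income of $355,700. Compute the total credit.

$3,211

First-Time Homebuyer Credit: $355,700 is below the $366,600 cutoff, so the full $1,850 applies.
Caregiver Credit: income exceeds $336,200 by $19,500, which is 8 full-or-partial $2,500 increments; reduction = 8 × $28 = $224, leaving $1,361.
Total: $1,850 + $1,361 = $3,211.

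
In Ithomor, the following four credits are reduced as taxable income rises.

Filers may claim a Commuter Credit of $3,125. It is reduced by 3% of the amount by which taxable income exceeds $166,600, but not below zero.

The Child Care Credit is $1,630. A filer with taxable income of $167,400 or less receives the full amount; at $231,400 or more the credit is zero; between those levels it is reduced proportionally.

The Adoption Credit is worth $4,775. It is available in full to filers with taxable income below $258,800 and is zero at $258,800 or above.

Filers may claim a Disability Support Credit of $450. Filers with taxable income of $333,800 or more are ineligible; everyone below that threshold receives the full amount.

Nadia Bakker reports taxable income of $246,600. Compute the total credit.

$5,950

Commuter Credit: 3% of the $80,000 excess over $166,600 is $2,400; credit = $3,125 − $2,400 = $725.
Child Care Credit: $246,600 is at or above $231,400, so the credit is $0.
Adoption Credit: $246,600 is below the $258,800 cutoff, so the full $4,775 applies.
Disability Support Credit: $246,600 is below the $333,800 cutoff, so the full $450 applies.
Total: $725 + $0 + $4,775 + $450 = $5,950.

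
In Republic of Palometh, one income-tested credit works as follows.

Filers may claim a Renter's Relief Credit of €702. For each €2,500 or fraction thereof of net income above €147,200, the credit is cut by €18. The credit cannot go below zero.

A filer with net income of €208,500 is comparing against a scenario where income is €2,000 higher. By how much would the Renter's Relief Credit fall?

€18

At €208,500 — income exceeds €147,200 by €61,300, which is 25 full-or-partial €2,500 increments; reduction = 25 × €18 = €450, leaving €252.
At €210,500 — income exceeds €147,200 by €63,300, which is 26 full-or-partial €2,500 increments; reduction = 26 × €18 = €468, leaving €234.
Lost: €252 − €234 = €18.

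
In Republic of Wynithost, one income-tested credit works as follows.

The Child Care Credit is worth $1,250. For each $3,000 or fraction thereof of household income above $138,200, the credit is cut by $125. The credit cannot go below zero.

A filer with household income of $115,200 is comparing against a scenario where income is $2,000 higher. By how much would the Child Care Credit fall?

At $115,200 — $115,200 is at or below the $138,200 threshold, so the full $1,250 applies.
At $117,200 — $117,200 is at or below the $138,200 threshold, so the full $1,250 applies.
Lost: $1,250 − $1,250 = $0.

$0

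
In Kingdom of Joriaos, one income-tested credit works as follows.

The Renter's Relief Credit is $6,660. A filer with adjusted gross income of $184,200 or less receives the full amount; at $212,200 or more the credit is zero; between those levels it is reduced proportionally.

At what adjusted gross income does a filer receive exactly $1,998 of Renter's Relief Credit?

$1,998 is 1,998/6,660 of the full $6,660, so 4,662/6,660 of the $28,000 range has been used: income = $184,200 + $28,000 × 4,662/6,660 = $203,800.

$203,800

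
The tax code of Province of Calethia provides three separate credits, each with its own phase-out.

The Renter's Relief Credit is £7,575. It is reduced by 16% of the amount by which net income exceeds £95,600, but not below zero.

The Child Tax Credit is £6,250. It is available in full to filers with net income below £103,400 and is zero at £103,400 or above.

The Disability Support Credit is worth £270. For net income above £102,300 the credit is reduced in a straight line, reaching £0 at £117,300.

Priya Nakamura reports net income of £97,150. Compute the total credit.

£13,847

Renter's Relief Credit: 16% of the £1,550 excess over £95,600 is £248; credit = £7,575 − £248 = £7,327.
Child Tax Credit: £97,150 is below the £103,400 cutoff, so the full £6,250 applies.
Disability Support Credit: £97,150 is at or below the £102,300 threshold, so the full £270 applies.
Total: £7,327 + £6,250 + £270 = £13,847.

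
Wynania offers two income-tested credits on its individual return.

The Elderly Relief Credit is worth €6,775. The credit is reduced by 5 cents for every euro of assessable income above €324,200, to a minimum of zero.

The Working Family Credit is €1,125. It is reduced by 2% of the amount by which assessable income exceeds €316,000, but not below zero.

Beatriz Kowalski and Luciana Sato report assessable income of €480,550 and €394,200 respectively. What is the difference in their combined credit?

Beatriz (€480,550): Elderly Relief Credit: 5% of the €156,350 excess over €324,200 is €7,817.50 ≥ base, so the credit is €0. Working Family Credit: 2% of the €164,550 excess over €316,000 is €3,291 ≥ base, so the credit is €0. total €0 + €0 = €0
Luciana (€394,200): Elderly Relief Credit: 5% of the €70,000 excess over €324,200 is €3,500; credit = €6,775 − €3,500 = €3,275. Working Family Credit: 2% of the €78,200 excess over €316,000 is €1,564 ≥ base, so the credit is €0. total €3,275 + €0 = €3,275
Difference: |€0 − €3,275| = €3,275.

€3,275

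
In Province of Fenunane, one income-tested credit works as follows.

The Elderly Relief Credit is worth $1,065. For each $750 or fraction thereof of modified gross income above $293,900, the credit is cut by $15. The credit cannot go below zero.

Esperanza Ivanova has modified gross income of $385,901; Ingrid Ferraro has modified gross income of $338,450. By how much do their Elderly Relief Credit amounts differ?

Esperanza ($385,901): Elderly Relief Credit: income exceeds $293,900 by $92,001 → 123 increments × $15 = $1,845 ≥ base, so the credit is $0.
Ingrid ($338,450): Elderly Relief Credit: income exceeds $293,900 by $44,550, which is 60 full-or-partial $750 increments; reduction = 60 × $15 = $900, leaving $165.
Difference: |$0 − $165| = $165.

$165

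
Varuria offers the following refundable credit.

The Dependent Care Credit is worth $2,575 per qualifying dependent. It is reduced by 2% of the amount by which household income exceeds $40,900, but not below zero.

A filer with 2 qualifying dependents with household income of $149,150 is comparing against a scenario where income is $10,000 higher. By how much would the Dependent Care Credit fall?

At $149,150 — base = 2 × $2,575 = $5,150. 2% of the $108,250 excess over $40,900 is $2,165; credit = $5,150 − $2,165 = $2,985.
At $159,150 — base = 2 × $2,575 = $5,150. 2% of the $118,250 excess over $40,900 is $2,365; credit = $5,150 − $2,365 = $2,785.
Lost: $2,985 − $2,785 = $200.

$200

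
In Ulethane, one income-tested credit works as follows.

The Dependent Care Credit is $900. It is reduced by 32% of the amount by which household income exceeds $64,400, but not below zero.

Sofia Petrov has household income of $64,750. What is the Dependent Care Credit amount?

Dependent Care Credit: 32% of the $350 excess over $64,400 is $112; credit = $900 − $112 = $788.

$788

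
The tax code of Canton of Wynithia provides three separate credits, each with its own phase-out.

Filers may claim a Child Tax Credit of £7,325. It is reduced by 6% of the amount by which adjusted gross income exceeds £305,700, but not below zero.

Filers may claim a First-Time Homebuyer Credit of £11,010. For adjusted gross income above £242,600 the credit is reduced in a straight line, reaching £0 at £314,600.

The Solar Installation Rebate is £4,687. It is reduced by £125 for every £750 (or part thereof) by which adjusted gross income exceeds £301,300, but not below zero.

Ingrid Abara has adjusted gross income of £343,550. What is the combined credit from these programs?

£5,054

Child Tax Credit: 6% of the £37,850 excess over £305,700 is £2,271; credit = £7,325 − £2,271 = £5,054.
First-Time Homebuyer Credit: £343,550 is at or above £314,600, so the credit is £0.
Solar Installation Rebate: income exceeds £301,300 by £42,250 → 57 increments × £125 = £7,125 ≥ base, so the credit is £0.
Total: £5,054 + £0 + £0 = £5,054.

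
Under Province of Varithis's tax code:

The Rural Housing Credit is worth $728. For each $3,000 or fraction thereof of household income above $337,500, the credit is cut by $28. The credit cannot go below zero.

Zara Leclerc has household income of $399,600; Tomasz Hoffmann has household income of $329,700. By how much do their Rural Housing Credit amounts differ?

$588

Zara ($399,600): Rural Housing Credit: income exceeds $337,500 by $62,100, which is 21 full-or-partial $3,000 increments; reduction = 21 × $28 = $588, leaving $140.
Tomasz ($329,700): Rural Housing Credit: $329,700 is at or below the $337,500 threshold, so the full $728 applies.
Difference: |$140 − $728| = $588.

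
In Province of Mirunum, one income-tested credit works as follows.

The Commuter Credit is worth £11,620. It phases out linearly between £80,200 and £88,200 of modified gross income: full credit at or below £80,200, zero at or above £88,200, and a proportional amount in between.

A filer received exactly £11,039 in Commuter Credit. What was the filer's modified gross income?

£80,600

£11,039 is 11,039/11,620 of the full £11,620, so 581/11,620 of the £8,000 range has been used: income = £80,200 + £8,000 × 581/11,620 = £80,600.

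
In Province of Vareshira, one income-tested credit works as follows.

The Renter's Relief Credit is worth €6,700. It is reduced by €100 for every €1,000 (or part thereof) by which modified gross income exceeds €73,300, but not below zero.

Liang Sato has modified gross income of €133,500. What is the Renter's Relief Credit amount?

Renter's Relief Credit: income exceeds €73,300 by €60,200, which is 61 full-or-partial €1,000 increments; reduction = 61 × €100 = €6,100, leaving €600.

€600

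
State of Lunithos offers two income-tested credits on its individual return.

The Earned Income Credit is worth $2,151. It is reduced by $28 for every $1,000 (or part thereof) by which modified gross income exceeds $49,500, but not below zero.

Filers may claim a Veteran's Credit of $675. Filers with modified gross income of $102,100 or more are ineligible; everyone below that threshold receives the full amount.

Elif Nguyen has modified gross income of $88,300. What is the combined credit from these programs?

Earned Income Credit: income exceeds $49,500 by $38,800, which is 39 full-or-partial $1,000 increments; reduction = 39 × $28 = $1,092, leaving $1,059.
Veteran's Credit: $88,300 is below the $102,100 cutoff, so the full $675 applies.
Total: $1,059 + $675 = $1,734.

$1,734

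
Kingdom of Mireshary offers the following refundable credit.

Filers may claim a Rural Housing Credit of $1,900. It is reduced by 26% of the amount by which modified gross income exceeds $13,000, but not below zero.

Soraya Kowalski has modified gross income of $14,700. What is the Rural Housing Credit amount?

$1,458

Rural Housing Credit: 26% of the $1,700 excess over $13,000 is $442; credit = $1,900 − $442 = $1,458.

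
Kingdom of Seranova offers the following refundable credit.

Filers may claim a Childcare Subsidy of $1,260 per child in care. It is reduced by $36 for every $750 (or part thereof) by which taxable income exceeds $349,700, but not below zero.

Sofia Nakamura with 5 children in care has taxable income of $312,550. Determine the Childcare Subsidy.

$6,300

Childcare Subsidy: base = 5 × $1,260 = $6,300. $312,550 is at or below the $349,700 threshold, so the full $6,300 applies.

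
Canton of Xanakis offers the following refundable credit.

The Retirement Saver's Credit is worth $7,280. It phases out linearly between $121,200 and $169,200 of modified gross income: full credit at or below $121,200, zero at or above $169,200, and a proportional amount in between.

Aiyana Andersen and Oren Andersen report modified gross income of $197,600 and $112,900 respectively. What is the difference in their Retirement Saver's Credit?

$7,280

Aiyana ($197,600): Retirement Saver's Credit: $197,600 is at or above $169,200, so the credit is $0.
Oren ($112,900): Retirement Saver's Credit: $112,900 is at or below the $121,200 threshold, so the full $7,280 applies.
Difference: |$0 − $7,280| = $7,280.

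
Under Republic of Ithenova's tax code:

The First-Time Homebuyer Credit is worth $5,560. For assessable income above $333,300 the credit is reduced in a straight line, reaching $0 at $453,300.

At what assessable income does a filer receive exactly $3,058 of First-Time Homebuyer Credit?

$387,300

$3,058 is 3,058/5,560 of the full $5,560, so 2,502/5,560 of the $120,000 range has been used: income = $333,300 + $120,000 × 2,502/5,560 = $387,300.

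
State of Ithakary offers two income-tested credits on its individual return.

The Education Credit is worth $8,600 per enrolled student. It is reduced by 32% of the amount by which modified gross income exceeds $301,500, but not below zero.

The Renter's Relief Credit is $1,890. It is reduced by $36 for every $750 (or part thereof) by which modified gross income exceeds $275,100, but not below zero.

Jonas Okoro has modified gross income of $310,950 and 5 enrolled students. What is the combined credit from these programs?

Education Credit: base = 5 × $8,600 = $43,000. 32% of the $9,450 excess over $301,500 is $3,024; credit = $43,000 − $3,024 = $39,976.
Renter's Relief Credit: income exceeds $275,100 by $35,850, which is 48 full-or-partial $750 increments; reduction = 48 × $36 = $1,728, leaving $162.
Total: $39,976 + $162 = $40,138.

$40,138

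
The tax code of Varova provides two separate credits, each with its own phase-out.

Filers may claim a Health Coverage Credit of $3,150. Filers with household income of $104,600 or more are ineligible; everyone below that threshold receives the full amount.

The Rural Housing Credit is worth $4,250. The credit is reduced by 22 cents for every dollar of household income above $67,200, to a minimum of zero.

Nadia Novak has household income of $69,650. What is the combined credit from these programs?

$6,861

Health Coverage Credit: $69,650 is below the $104,600 cutoff, so the full $3,150 applies.
Rural Housing Credit: 22% of the $2,450 excess over $67,200 is $539; credit = $4,250 − $539 = $3,711.
Total: $3,150 + $3,711 = $6,861.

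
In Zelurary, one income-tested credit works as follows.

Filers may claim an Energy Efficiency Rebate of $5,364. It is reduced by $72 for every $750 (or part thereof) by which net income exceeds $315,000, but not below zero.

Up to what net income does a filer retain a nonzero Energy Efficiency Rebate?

After 74 increments the reduction is 74 × $72 = $5,328, leaving $36; one more increment wipes it out. Increment 74 ends at excess 74 × $750 = $55,500, so the highest qualifying income is $315,000 + $55,500 = $370,500.

$370,500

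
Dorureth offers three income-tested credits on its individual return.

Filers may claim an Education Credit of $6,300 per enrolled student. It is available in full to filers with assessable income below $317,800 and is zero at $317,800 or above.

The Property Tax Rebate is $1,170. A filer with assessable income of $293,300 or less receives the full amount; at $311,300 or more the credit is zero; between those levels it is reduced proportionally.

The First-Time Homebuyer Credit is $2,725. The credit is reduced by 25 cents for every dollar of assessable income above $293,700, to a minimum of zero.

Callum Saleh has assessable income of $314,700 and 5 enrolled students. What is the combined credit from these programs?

Education Credit: base = 5 × $6,300 = $31,500. $314,700 is below the $317,800 cutoff, so the full $31,500 applies.
Property Tax Rebate: $314,700 is at or above $311,300, so the credit is $0.
First-Time Homebuyer Credit: 25% of the $21,000 excess over $293,700 is $5,250 ≥ base, so the credit is $0.
Total: $31,500 + $0 + $0 = $31,500.

$31,500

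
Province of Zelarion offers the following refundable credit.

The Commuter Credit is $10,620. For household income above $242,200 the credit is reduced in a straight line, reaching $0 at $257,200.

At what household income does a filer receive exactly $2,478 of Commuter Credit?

$2,478 is 2,478/10,620 of the full $10,620, so 8,142/10,620 of the $15,000 range has been used: income = $242,200 + $15,000 × 8,142/10,620 = $253,700.

$253,700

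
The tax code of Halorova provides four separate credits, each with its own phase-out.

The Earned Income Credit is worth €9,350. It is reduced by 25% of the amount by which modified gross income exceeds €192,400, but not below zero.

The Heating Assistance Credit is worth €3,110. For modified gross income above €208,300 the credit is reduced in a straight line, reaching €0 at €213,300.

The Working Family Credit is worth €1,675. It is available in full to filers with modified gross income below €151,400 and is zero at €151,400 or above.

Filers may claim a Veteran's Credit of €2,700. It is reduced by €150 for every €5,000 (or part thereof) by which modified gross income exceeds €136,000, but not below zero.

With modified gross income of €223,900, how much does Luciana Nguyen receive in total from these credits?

Earned Income Credit: 25% of the €31,500 excess over €192,400 is €7,875; credit = €9,350 − €7,875 = €1,475.
Heating Assistance Credit: €223,900 is at or above €213,300, so the credit is €0.
Working Family Credit: €223,900 meets or exceeds the €151,400 cutoff, so the credit is €0.
Veteran's Credit: income exceeds €136,000 by €87,900 → 18 increments × €150 = €2,700 ≥ base, so the credit is €0.
Total: €1,475 + €0 + €0 + €0 = €1,475.

€1,475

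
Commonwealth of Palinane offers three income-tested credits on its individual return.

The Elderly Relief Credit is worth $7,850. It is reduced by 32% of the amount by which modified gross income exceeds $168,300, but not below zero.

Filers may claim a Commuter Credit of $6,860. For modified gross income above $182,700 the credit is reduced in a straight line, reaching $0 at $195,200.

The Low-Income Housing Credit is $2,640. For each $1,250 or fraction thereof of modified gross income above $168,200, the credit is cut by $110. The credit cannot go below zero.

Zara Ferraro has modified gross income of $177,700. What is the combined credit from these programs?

Elderly Relief Credit: 32% of the $9,400 excess over $168,300 is $3,008; credit = $7,850 − $3,008 = $4,842.
Commuter Credit: $177,700 is at or below the $182,700 threshold, so the full $6,860 applies.
Low-Income Housing Credit: income exceeds $168,200 by $9,500, which is 8 full-or-partial $1,250 increments; reduction = 8 × $110 = $880, leaving $1,760.
Total: $4,842 + $6,860 + $1,760 = $13,462.

$13,462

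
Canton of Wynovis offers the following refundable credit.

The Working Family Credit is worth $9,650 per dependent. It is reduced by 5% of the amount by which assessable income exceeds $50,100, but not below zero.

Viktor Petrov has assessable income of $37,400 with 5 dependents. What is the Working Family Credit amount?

Working Family Credit: base = 5 × $9,650 = $48,250. $37,400 is at or below the $50,100 threshold, so the full $48,250 applies.

$48,250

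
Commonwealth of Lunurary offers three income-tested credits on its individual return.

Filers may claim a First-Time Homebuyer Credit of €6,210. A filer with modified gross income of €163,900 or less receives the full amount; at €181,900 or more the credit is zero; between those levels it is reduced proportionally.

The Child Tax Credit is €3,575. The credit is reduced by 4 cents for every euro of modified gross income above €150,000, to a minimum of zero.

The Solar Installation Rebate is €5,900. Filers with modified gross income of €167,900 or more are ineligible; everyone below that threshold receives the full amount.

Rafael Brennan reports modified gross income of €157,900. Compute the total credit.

First-Time Homebuyer Credit: €157,900 is at or below the €163,900 threshold, so the full €6,210 applies.
Child Tax Credit: 4% of the €7,900 excess over €150,000 is €316; credit = €3,575 − €316 = €3,259.
Solar Installation Rebate: €157,900 is below the €167,900 cutoff, so the full €5,900 applies.
Total: €6,210 + €3,259 + €5,900 = €15,369.

€15,369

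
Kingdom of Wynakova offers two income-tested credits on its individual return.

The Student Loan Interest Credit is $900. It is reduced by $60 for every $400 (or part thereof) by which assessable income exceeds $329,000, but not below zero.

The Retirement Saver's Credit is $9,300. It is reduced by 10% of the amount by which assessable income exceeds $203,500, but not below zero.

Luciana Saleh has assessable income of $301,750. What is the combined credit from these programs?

Student Loan Interest Credit: $301,750 is at or below the $329,000 threshold, so the full $900 applies.
Retirement Saver's Credit: 10% of the $98,250 excess over $203,500 is $9,825 ≥ base, so the credit is $0.
Total: $900 + $0 = $900.

$900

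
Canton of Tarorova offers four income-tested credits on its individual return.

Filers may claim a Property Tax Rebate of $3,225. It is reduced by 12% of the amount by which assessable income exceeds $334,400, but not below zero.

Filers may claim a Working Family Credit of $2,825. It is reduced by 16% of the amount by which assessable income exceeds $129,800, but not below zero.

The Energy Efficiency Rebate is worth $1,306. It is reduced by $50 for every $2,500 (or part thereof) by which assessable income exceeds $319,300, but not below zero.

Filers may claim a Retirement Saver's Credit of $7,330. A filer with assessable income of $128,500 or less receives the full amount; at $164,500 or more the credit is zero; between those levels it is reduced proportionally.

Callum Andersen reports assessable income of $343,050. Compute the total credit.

Property Tax Rebate: 12% of the $8,650 excess over $334,400 is $1,038; credit = $3,225 − $1,038 = $2,187.
Working Family Credit: 16% of the $213,250 excess over $129,800 is $34,120 ≥ base, so the credit is $0.
Energy Efficiency Rebate: income exceeds $319,300 by $23,750, which is 10 full-or-partial $2,500 increments; reduction = 10 × $50 = $500, leaving $806.
Retirement Saver's Credit: $343,050 is at or above $164,500, so the credit is $0.
Total: $2,187 + $0 + $806 + $0 = $2,993.

$2,993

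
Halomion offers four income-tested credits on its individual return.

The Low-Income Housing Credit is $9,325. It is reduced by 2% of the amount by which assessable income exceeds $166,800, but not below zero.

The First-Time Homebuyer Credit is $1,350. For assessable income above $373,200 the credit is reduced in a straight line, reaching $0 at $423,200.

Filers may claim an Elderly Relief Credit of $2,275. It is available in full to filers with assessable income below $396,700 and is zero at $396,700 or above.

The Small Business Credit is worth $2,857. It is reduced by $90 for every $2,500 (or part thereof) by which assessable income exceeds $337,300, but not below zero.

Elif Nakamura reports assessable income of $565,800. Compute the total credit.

Low-Income Housing Credit: 2% of the $399,000 excess over $166,800 is $7,980; credit = $9,325 − $7,980 = $1,345.
First-Time Homebuyer Credit: $565,800 is at or above $423,200, so the credit is $0.
Elderly Relief Credit: $565,800 meets or exceeds the $396,700 cutoff, so the credit is $0.
Small Business Credit: income exceeds $337,300 by $228,500 → 92 increments × $90 = $8,280 ≥ base, so the credit is $0.
Total: $1,345 + $0 + $0 + $0 = $1,345.

$1,345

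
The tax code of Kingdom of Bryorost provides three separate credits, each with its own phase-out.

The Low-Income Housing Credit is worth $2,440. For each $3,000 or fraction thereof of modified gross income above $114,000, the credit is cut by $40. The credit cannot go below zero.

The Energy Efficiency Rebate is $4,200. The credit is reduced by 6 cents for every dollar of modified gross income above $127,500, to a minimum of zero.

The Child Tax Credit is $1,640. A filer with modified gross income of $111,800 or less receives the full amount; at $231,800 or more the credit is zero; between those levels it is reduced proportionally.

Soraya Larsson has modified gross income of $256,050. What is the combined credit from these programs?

Low-Income Housing Credit: income exceeds $114,000 by $142,050, which is 48 full-or-partial $3,000 increments; reduction = 48 × $40 = $1,920, leaving $520.
Energy Efficiency Rebate: 6% of the $128,550 excess over $127,500 is $7,713 ≥ base, so the credit is $0.
Child Tax Credit: $256,050 is at or above $231,800, so the credit is $0.
Total: $520 + $0 + $0 = $520.

$520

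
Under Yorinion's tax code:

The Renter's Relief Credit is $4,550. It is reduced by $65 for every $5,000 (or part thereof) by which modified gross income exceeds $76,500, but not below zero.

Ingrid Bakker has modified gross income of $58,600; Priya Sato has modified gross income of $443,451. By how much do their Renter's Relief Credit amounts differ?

$4,550

Ingrid ($58,600): Renter's Relief Credit: $58,600 is at or below the $76,500 threshold, so the full $4,550 applies.
Priya ($443,451): Renter's Relief Credit: income exceeds $76,500 by $366,951 → 74 increments × $65 = $4,810 ≥ base, so the credit is $0.
Difference: |$4,550 − $0| = $4,550.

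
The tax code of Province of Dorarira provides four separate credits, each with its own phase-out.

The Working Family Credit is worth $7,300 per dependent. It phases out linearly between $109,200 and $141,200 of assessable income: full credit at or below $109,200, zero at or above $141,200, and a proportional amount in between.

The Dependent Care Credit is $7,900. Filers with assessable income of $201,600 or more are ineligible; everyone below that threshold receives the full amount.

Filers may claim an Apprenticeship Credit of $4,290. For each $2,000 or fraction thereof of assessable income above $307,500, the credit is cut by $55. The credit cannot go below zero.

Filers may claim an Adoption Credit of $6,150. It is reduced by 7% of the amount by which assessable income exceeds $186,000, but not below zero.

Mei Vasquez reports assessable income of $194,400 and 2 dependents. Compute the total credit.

$17,752

Working Family Credit: base = 2 × $7,300 = $14,600. $194,400 is at or above $141,200, so the credit is $0.
Dependent Care Credit: $194,400 is below the $201,600 cutoff, so the full $7,900 applies.
Apprenticeship Credit: $194,400 is at or below the $307,500 threshold, so the full $4,290 applies.
Adoption Credit: 7% of the $8,400 excess over $186,000 is $588; credit = $6,150 − $588 = $5,562.
Total: $0 + $7,900 + $4,290 + $5,562 = $17,752.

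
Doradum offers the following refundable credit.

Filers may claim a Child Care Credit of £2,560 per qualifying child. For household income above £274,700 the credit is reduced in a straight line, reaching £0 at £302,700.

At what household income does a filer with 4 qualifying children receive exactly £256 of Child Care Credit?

Full credit = 4 × £2,560 = £10,240.
£256 is 256/10,240 of the full £10,240, so 9,984/10,240 of the £28,000 range has been used: income = £274,700 + £28,000 × 9,984/10,240 = £302,000.

£302,000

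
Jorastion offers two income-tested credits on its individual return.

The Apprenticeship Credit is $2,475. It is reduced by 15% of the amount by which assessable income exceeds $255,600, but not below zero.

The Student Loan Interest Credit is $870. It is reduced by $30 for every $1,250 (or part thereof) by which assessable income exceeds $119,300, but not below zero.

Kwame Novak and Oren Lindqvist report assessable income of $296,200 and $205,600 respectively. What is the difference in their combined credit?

Kwame ($296,200): Apprenticeship Credit: 15% of the $40,600 excess over $255,600 is $6,090 ≥ base, so the credit is $0. Student Loan Interest Credit: income exceeds $119,300 by $176,900 → 142 increments × $30 = $4,260 ≥ base, so the credit is $0. total $0 + $0 = $0
Oren ($205,600): Apprenticeship Credit: $205,600 is at or below the $255,600 threshold, so the full $2,475 applies. Student Loan Interest Credit: income exceeds $119,300 by $86,300 → 70 increments × $30 = $2,100 ≥ base, so the credit is $0. total $2,475 + $0 = $2,475
Difference: |$0 − $2,475| = $2,475.

$2,475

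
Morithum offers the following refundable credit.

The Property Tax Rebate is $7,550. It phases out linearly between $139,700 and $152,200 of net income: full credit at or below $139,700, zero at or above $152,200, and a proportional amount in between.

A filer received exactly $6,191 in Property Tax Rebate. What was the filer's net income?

$141,950

$6,191 is 6,191/7,550 of the full $7,550, so 1,359/7,550 of the $12,500 range has been used: income = $139,700 + $12,500 × 1,359/7,550 = $141,950.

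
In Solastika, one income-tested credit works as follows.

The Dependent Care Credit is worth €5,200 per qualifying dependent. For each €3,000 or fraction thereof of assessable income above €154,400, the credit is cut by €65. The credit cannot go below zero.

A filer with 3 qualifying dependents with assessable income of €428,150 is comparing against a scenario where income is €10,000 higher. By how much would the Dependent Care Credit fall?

At €428,150 — base = 3 × €5,200 = €15,600. income exceeds €154,400 by €273,750, which is 92 full-or-partial €3,000 increments; reduction = 92 × €65 = €5,980, leaving €9,620.
At €438,150 — base = 3 × €5,200 = €15,600. income exceeds €154,400 by €283,750, which is 95 full-or-partial €3,000 increments; reduction = 95 × €65 = €6,175, leaving €9,425.
Lost: €9,620 − €9,425 = €195.

€195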